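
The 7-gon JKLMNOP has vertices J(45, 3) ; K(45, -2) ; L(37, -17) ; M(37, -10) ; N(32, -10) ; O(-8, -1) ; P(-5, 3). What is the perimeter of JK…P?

130

|JK| = √((0)² + (-5)²) = √25 = 5
|KL| = √((-8)² + (-15)²) = √289 = 17
|LM| = √((0)² + (7)²) = √49 = 7
|MN| = √((-5)² + (0)²) = √25 = 5
|NO| = √((-40)² + (9)²) = √1681 = 41
|OP| = √((3)² + (4)²) = √25 = 5
|PJ| = √((50)² + (0)²) = √2500 = 50
Perimeter = 5 + 17 + 7 + 5 + 41 + 5 + 50 = 130.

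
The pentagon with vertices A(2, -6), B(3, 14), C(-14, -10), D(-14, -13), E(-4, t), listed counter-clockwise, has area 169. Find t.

-7

The doubled signed area Σ (x_i y_{i+1} − x_{i+1} y_i) is linear in t.
With t=0 it equals 226; the coefficient of t is -16 (from the two edges through E).
So -16·t + 226 = 2·169 = 338 ⇒ t = -7.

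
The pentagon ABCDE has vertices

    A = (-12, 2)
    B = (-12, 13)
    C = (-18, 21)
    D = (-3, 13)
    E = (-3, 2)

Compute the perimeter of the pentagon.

|AB| = √((0)² + (11)²) = √121 = 11
|BC| = √((-6)² + (8)²) = √100 = 10
|CD| = √((15)² + (-8)²) = √289 = 17
|DE| = √((0)² + (-11)²) = √121 = 11
|EA| = √((-9)² + (0)²) = √81 = 9
Perimeter = 11 + 10 + 17 + 11 + 9 = 58.

58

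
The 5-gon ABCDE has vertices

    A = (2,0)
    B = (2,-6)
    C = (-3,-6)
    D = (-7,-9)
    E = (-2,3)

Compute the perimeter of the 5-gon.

34

|AB| = √((0)² + (-6)²) = √36 = 6
|BC| = √((-5)² + (0)²) = √25 = 5
|CD| = √((-4)² + (-3)²) = √25 = 5
|DE| = √((5)² + (12)²) = √169 = 13
|EA| = √((4)² + (-3)²) = √25 = 5
Perimeter = 6 + 5 + 5 + 13 + 5 = 34.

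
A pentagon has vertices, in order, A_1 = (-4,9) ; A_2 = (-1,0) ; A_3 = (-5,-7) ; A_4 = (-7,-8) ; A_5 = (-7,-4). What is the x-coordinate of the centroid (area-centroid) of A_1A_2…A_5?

-641/150

Apply Gauss's area formula. First the cross-terms c_i = x_i·y_{i+1} − x_{i+1}·y_i:
  9, 7, -9, -28, -79  ⇒  2A = -100, A = -50.
Then Σ (x_i + x_{i+1})·c_i = 1282, so x̄ = 1282 / (6·(-50)) = -641/150.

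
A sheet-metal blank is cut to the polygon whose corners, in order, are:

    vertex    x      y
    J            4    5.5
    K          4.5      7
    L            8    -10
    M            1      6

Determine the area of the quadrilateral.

Apply the surveyor's formula: 2A = Σ (x_i·y_{i+1} − x_{i+1}·y_i), indices taken mod 4.
Σ = (3.25) + (-101) + (58) + (-18.5) = -58.25
Area = |Σ|/2 = 29.125.

29.125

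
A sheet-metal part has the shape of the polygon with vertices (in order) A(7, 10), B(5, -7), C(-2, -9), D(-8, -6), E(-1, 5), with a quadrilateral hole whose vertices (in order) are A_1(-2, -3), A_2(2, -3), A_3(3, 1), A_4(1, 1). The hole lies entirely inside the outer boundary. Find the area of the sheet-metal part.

142.5

Outer boundary:
Cross-terms: -99, -59, -60, -46, -45  ⇒  Σ = -309
Area = |Σ|/2 = 154.5.
Hole:
A_1→A_2: (-2)(-3) − (2)(-3) = 12
A_2→A_3: (2)(1) − (3)(-3) = 11
A_3→A_4: (3)(1) − (1)(1) = 2
A_4→A_1: (1)(-3) − (-2)(1) = -1
Σ = 24
Area = |Σ|/2 = 12.
Net area = 154.5 − 12 = 142.5.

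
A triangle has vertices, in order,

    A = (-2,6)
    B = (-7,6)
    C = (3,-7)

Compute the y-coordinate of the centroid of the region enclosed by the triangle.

5/3

Apply the surveyor's formula. First the cross-terms c_i = x_i·y_{i+1} − x_{i+1}·y_i:
  30, 31, 4  ⇒  2A = 65, A = 32.5.
Then Σ (y_i + y_{i+1})·c_i = 325, so ȳ = 325 / (6·32.5) = 5/3.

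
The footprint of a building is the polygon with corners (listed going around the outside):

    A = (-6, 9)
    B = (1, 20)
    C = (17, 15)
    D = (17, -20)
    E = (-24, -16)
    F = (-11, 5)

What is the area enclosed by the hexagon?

1083

Apply the surveyor's formula: 2A = Σ (x_i·y_{i+1} − x_{i+1}·y_i), indices taken mod 6.
A→B: (-6)(20) − (1)(9) = -129
B→C: (1)(15) − (17)(20) = -325
C→D: (17)(-20) − (17)(15) = -595
D→E: (17)(-16) − (-24)(-20) = -752
E→F: (-24)(5) − (-11)(-16) = -296
F→A: (-11)(9) − (-6)(5) = -69
Σ = -2166
Area = |Σ|/2 = 1083.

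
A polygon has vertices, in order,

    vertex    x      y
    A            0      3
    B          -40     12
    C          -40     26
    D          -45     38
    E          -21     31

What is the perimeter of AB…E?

128

|AB| = √((-40)² + (9)²) = √1681 = 41
|BC| = √((0)² + (14)²) = √196 = 14
|CD| = √((-5)² + (12)²) = √169 = 13
|DE| = √((24)² + (-7)²) = √625 = 25
|EA| = √((21)² + (-28)²) = √1225 = 35
Perimeter = 41 + 14 + 13 + 25 + 35 = 128.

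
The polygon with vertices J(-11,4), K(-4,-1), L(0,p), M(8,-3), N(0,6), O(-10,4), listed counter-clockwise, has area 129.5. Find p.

-10

The doubled signed area Σ (x_i y_{i+1} − x_{i+1} y_i) is linear in p.
With p=0 it equals 139; the coefficient of p is -12 (from the two edges through L).
So -12·p + 139 = 2·129.5 = 259 ⇒ p = -10.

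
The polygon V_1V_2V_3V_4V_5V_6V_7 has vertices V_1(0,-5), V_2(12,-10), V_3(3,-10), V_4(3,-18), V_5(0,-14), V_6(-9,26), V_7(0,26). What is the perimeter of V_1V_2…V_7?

|V_1V_2| = √((12)² + (-5)²) = √169 = 13
|V_2V_3| = √((-9)² + (0)²) = √81 = 9
|V_3V_4| = √((0)² + (-8)²) = √64 = 8
|V_4V_5| = √((-3)² + (4)²) = √25 = 5
|V_5V_6| = √((-9)² + (40)²) = √1681 = 41
|V_6V_7| = √((9)² + (0)²) = √81 = 9
|V_7V_1| = √((0)² + (-31)²) = √961 = 31
Perimeter = 13 + 9 + 8 + 5 + 41 + 9 + 31 = 116.

116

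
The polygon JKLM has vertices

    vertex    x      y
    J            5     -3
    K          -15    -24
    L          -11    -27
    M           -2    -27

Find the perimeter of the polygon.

68

|JK| = √((-20)² + (-21)²) = √841 = 29
|KL| = √((4)² + (-3)²) = √25 = 5
|LM| = √((9)² + (0)²) = √81 = 9
|MJ| = √((7)² + (24)²) = √625 = 25
Perimeter = 29 + 5 + 9 + 25 = 68.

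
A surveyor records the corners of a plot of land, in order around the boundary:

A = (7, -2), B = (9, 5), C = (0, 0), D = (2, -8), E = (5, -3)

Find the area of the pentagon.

49

Apply the shoelace formula: 2A = Σ (x_i·y_{i+1} − x_{i+1}·y_i), indices taken mod 5.
Σ = (53) + (0) + (0) + (34) + (11) = 98
Area = |Σ|/2 = 49.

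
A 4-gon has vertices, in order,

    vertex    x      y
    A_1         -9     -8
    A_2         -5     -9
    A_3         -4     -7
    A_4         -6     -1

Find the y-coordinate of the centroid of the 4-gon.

-728/123

Apply the surveyor's formula. First the cross-terms c_i = x_i·y_{i+1} − x_{i+1}·y_i:
  41, -1, -38, 39  ⇒  2A = 41, A = 20.5.
Then Σ (y_i + y_{i+1})·c_i = -728, so ȳ = -728 / (6·20.5) = -728/123.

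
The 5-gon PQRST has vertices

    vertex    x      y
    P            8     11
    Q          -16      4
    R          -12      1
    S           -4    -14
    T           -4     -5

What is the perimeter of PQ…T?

76

|PQ| = √((-24)² + (-7)²) = √625 = 25
|QR| = √((4)² + (-3)²) = √25 = 5
|RS| = √((8)² + (-15)²) = √289 = 17
|ST| = √((0)² + (9)²) = √81 = 9
|TP| = √((12)² + (16)²) = √400 = 20
Perimeter = 25 + 5 + 17 + 9 + 20 = 76.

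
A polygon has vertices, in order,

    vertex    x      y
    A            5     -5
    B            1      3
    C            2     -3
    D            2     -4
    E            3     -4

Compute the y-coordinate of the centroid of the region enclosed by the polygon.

-103/54

Apply Gauss's area formula. First the cross-terms c_i = x_i·y_{i+1} − x_{i+1}·y_i:
  20, -9, -2, 4, 5  ⇒  2A = 18, A = 9.
Then Σ (y_i + y_{i+1})·c_i = -103, so ȳ = -103 / (6·9) = -103/54.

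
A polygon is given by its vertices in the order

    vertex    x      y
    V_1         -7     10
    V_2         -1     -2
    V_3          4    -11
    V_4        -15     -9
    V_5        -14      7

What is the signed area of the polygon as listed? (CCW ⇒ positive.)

-240

Σ = (24) + (19) + (-201) + (-231) + (-91) = -480
Signed area = Σ/2 = -240 (negative ⇒ clockwise traversal).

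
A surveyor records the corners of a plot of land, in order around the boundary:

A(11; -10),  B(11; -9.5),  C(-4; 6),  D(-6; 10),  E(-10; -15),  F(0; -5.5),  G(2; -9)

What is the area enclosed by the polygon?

A→B: (11)(-9.5) − (11)(-10) = 5.5
B→C: (11)(6) − (-4)(-9.5) = 28
C→D: (-4)(10) − (-6)(6) = -4
D→E: (-6)(-15) − (-10)(10) = 190
E→F: (-10)(-5.5) − (0)(-15) = 55
F→G: (0)(-9) − (2)(-5.5) = 11
G→A: (2)(-10) − (11)(-9) = 79
Σ = 364.5
Area = |Σ|/2 = 182.25.

182.25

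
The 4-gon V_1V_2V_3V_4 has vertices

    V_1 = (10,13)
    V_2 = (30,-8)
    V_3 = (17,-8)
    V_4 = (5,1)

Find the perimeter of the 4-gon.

|V_1V_2| = √((20)² + (-21)²) = √841 = 29
|V_2V_3| = √((-13)² + (0)²) = √169 = 13
|V_3V_4| = √((-12)² + (9)²) = √225 = 15
|V_4V_1| = √((5)² + (12)²) = √169 = 13
Perimeter = 29 + 13 + 15 + 13 = 70.

70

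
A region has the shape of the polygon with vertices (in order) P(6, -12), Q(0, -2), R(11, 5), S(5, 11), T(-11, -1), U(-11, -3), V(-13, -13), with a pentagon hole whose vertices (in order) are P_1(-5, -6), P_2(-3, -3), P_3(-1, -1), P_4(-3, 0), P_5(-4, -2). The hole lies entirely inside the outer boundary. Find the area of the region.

284

Outer boundary:
Apply Gauss's area formula: 2A = Σ (x_i·y_{i+1} − x_{i+1}·y_i), indices taken mod 7.
Cross-terms: -12, 22, 96, 116, 22, 104, 234  ⇒  Σ = 582
Area = |Σ|/2 = 291.
Hole:
Apply the surveyor's formula: 2A = Σ (x_i·y_{i+1} − x_{i+1}·y_i), indices taken mod 5.
Σ = (-3) + (0) + (-3) + (6) + (14) = 14
Area = |Σ|/2 = 7.
Net area = 291 − 7 = 284.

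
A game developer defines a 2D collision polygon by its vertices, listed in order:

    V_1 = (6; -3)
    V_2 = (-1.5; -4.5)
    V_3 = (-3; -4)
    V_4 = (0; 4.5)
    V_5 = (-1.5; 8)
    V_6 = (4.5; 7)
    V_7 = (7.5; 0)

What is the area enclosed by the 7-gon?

Apply the shoelace (surveyor's) formula: 2A = Σ (x_i·y_{i+1} − x_{i+1}·y_i), indices taken mod 7.
Σ = (-31.5) + (-7.5) + (-13.5) + (6.75) + (-46.5) + (-52.5) + (-22.5) = -167.25
Area = |Σ|/2 = 83.625.

83.625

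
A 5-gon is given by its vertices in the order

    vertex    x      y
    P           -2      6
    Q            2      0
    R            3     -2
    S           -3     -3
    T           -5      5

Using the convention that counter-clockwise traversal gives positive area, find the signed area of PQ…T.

-40.5

Apply the shoelace formula: 2A = Σ (x_i·y_{i+1} − x_{i+1}·y_i), indices taken mod 5.
Σ = (-12) + (-4) + (-15) + (-30) + (-20) = -81
Signed area = Σ/2 = -40.5 (negative ⇒ clockwise traversal).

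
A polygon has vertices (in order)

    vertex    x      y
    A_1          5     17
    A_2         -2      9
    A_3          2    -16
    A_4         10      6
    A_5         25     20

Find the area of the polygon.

Apply Gauss's area formula: 2A = Σ (x_i·y_{i+1} − x_{i+1}·y_i), indices taken mod 5.
Σ = (79) + (14) + (172) + (50) + (325) = 640
Area = |Σ|/2 = 320.

320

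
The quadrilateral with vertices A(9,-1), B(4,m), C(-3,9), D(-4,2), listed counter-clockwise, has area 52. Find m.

4

The doubled signed area Σ (x_i y_{i+1} − x_{i+1} y_i) is linear in m.
With m=0 it equals 56; the coefficient of m is 12 (from the two edges through B).
So 12·m + 56 = 2·52 = 104 ⇒ m = 4.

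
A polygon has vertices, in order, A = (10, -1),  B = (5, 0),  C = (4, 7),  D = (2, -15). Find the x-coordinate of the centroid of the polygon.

Apply Gauss's area formula. First the cross-terms c_i = x_i·y_{i+1} − x_{i+1}·y_i:
  5, 35, -74, 148  ⇒  2A = 114, A = 57.
Then Σ (x_i + x_{i+1})·c_i = 1722, so x̄ = 1722 / (6·57) = 287/57.

287/57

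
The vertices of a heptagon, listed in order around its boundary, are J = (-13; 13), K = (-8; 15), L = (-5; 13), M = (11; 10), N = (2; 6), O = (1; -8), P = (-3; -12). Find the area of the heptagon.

260

Apply the shoelace (surveyor's) formula: 2A = Σ (x_i·y_{i+1} − x_{i+1}·y_i), indices taken mod 7.
Cross-terms: -91, -29, -193, 46, -22, -36, -195  ⇒  Σ = -520
Area = |Σ|/2 = 260.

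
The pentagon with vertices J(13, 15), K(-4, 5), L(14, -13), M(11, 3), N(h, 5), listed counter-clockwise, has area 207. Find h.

11

The doubled signed area Σ (x_i y_{i+1} − x_{i+1} y_i) is linear in h.
With h=0 it equals 282; the coefficient of h is 12 (from the two edges through N).
So 12·h + 282 = 2·207 = 414 ⇒ h = 11.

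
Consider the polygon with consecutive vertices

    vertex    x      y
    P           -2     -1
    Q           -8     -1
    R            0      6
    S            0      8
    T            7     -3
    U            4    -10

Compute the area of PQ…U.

96

Cross-terms: -6, -48, 0, -56, -58, -24  ⇒  Σ = -192
Area = |Σ|/2 = 96.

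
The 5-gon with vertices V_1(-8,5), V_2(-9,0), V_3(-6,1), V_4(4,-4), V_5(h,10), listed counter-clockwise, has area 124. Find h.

The doubled signed area Σ (x_i y_{i+1} − x_{i+1} y_i) is linear in h.
With h=0 it equals 176; the coefficient of h is 9 (from the two edges through V_5).
So 9·h + 176 = 2·124 = 248 ⇒ h = 8.

8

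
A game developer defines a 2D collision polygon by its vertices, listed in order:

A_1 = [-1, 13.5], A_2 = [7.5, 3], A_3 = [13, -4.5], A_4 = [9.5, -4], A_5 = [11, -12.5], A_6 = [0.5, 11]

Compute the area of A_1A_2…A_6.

58

Σ = (-104.25) + (-72.75) + (-9.25) + (-74.75) + (127.25) + (17.75) = -116
Area = |Σ|/2 = 58.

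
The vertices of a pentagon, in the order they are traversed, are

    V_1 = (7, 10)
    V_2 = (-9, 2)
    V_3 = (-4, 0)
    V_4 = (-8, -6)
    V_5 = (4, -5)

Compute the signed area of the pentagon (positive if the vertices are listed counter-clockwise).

Σ = (104) + (8) + (24) + (64) + (75) = 275
Signed area = Σ/2 = 137.5 (positive ⇒ counter-clockwise traversal).

137.5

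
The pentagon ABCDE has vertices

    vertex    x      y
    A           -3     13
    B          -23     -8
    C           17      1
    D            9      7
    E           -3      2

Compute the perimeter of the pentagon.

104

|AB| = √((-20)² + (-21)²) = √841 = 29
|BC| = √((40)² + (9)²) = √1681 = 41
|CD| = √((-8)² + (6)²) = √100 = 10
|DE| = √((-12)² + (-5)²) = √169 = 13
|EA| = √((0)² + (11)²) = √121 = 11
Perimeter = 29 + 41 + 10 + 13 + 11 = 104.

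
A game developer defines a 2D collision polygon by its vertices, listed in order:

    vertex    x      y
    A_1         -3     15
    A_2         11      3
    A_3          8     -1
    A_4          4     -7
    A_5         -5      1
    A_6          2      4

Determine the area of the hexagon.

136

Σ = (-174) + (-35) + (-52) + (-31) + (-22) + (42) = -272
Area = |Σ|/2 = 136.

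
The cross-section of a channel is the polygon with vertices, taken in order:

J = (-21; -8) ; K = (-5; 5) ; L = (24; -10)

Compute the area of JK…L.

308.5

Cross-terms: -145, -70, -402  ⇒  Σ = -617
Area = |Σ|/2 = 308.5.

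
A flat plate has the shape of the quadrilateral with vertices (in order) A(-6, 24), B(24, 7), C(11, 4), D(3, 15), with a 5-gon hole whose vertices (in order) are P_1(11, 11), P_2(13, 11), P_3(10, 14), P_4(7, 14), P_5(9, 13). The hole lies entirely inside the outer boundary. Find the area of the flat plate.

Outer boundary:
Cross-terms: -618, 19, 153, 162  ⇒  Σ = -284
Area = |Σ|/2 = 142.
Hole:
Apply the shoelace (surveyor's) formula: 2A = Σ (x_i·y_{i+1} − x_{i+1}·y_i), indices taken mod 5.
Σ = (-22) + (72) + (42) + (-35) + (-44) = 13
Area = |Σ|/2 = 6.5.
Net area = 142 − 6.5 = 135.5.

135.5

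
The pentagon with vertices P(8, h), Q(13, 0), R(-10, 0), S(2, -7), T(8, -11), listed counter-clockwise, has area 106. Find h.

The doubled signed area Σ (x_i y_{i+1} − x_{i+1} y_i) is linear in h.
With h=0 it equals 192; the coefficient of h is -5 (from the two edges through P).
So -5·h + 192 = 2·106 = 212 ⇒ h = -4.

-4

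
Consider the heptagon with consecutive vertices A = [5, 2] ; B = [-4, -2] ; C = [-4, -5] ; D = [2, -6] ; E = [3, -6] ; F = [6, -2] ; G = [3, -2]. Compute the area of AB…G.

45

Σ = (-2) + (12) + (34) + (6) + (30) + (-6) + (16) = 90
Area = |Σ|/2 = 45.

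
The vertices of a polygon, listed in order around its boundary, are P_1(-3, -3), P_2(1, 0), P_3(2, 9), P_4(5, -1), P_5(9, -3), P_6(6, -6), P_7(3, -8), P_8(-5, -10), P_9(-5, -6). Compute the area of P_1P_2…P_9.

Σ = (3) + (9) + (-47) + (-6) + (-36) + (-30) + (-70) + (-20) + (-3) = -200
Area = |Σ|/2 = 100.

100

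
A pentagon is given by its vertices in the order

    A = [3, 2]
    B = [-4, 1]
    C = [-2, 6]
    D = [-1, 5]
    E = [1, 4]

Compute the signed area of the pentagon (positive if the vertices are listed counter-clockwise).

Apply the surveyor's formula: 2A = Σ (x_i·y_{i+1} − x_{i+1}·y_i), indices taken mod 5.
Σ = (11) + (-22) + (-4) + (-9) + (-10) = -34
Signed area = Σ/2 = -17 (negative ⇒ clockwise traversal).

-17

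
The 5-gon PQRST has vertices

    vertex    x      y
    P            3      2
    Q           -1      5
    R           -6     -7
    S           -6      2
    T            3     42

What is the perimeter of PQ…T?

|PQ| = √((-4)² + (3)²) = √25 = 5
|QR| = √((-5)² + (-12)²) = √169 = 13
|RS| = √((0)² + (9)²) = √81 = 9
|ST| = √((9)² + (40)²) = √1681 = 41
|TP| = √((0)² + (-40)²) = √1600 = 40
Perimeter = 5 + 13 + 9 + 41 + 40 = 108.

108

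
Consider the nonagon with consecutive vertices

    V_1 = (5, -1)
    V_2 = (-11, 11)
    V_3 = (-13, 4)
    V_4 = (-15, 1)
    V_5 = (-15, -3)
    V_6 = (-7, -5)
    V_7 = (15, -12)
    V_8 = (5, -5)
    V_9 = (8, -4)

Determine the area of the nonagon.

Apply the surveyor's formula: 2A = Σ (x_i·y_{i+1} − x_{i+1}·y_i), indices taken mod 9.
V_1→V_2: (5)(11) − (-11)(-1) = 44
V_2→V_3: (-11)(4) − (-13)(11) = 99
V_3→V_4: (-13)(1) − (-15)(4) = 47
V_4→V_5: (-15)(-3) − (-15)(1) = 60
V_5→V_6: (-15)(-5) − (-7)(-3) = 54
V_6→V_7: (-7)(-12) − (15)(-5) = 159
V_7→V_8: (15)(-5) − (5)(-12) = -15
V_8→V_9: (5)(-4) − (8)(-5) = 20
V_9→V_1: (8)(-1) − (5)(-4) = 12
Σ = 480
Area = |Σ|/2 = 240.

240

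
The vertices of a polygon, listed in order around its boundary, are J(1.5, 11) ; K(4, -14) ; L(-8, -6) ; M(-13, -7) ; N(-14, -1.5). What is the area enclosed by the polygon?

Apply Gauss's area formula: 2A = Σ (x_i·y_{i+1} − x_{i+1}·y_i), indices taken mod 5.
Σ = (-65) + (-136) + (-22) + (-78.5) + (-151.75) = -453.25
Area = |Σ|/2 = 226.625.

226.625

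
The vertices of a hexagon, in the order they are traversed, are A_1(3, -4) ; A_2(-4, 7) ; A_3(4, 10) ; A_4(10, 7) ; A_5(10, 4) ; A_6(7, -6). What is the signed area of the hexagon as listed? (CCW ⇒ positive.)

Apply the shoelace (surveyor's) formula: 2A = Σ (x_i·y_{i+1} − x_{i+1}·y_i), indices taken mod 6.
Σ = (5) + (-68) + (-72) + (-30) + (-88) + (-10) = -263
Signed area = Σ/2 = -131.5 (negative ⇒ clockwise traversal).

-131.5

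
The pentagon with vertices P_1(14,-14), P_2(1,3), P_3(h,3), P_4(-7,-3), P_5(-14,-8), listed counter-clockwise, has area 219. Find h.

Write out the shoelace sum; only the two edges meeting at P_3 involve h:
2·Area = [(1·3 − h·3) + (h·(-3) − (-7)·3)] + 378
       = -6·h + 402 = 438
⇒ h = -6.

-6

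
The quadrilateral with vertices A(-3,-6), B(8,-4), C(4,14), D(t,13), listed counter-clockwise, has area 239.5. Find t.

The doubled signed area Σ (x_i y_{i+1} − x_{i+1} y_i) is linear in t.
With t=0 it equals 279; the coefficient of t is -20 (from the two edges through D).
So -20·t + 279 = 2·239.5 = 479 ⇒ t = -10.

-10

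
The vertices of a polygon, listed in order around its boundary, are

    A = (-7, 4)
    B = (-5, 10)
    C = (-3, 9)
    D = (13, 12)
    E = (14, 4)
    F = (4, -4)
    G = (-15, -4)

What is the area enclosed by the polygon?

285

Apply the surveyor's formula: 2A = Σ (x_i·y_{i+1} − x_{i+1}·y_i), indices taken mod 7.
Σ = (-50) + (-15) + (-153) + (-116) + (-72) + (-76) + (-88) = -570
Area = |Σ|/2 = 285.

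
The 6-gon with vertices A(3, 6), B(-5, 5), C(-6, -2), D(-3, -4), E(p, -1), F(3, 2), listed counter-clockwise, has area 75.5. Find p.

5

Write out the shoelace sum; only the two edges meeting at E involve p:
2·Area = [((-3)·(-1) − p·(-4)) + (p·2 − 3·(-1))] + 115
       = 6·p + 121 = 151
⇒ p = 5.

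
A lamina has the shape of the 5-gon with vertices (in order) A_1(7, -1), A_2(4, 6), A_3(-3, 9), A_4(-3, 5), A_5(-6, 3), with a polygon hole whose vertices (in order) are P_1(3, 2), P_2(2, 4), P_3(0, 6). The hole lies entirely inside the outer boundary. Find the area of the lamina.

Outer boundary:
Apply Gauss's area formula: 2A = Σ (x_i·y_{i+1} − x_{i+1}·y_i), indices taken mod 5.
Σ = (46) + (54) + (12) + (21) + (-15) = 118
Area = |Σ|/2 = 59.
Hole:
Σ = (8) + (12) + (-18) = 2
Area = |Σ|/2 = 1.
Net area = 59 − 1 = 58.

58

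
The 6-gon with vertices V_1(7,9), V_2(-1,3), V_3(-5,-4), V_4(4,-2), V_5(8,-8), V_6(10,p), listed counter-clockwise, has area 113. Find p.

-3

The doubled signed area Σ (x_i y_{i+1} − x_{i+1} y_i) is linear in p.
With p=0 it equals 229; the coefficient of p is 1 (from the two edges through V_6).
So 1·p + 229 = 2·113 = 226 ⇒ p = -3.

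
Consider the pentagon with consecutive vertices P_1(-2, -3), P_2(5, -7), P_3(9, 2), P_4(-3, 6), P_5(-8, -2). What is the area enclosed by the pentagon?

118

Apply the shoelace (surveyor's) formula: 2A = Σ (x_i·y_{i+1} − x_{i+1}·y_i), indices taken mod 5.
P_1→P_2: (-2)(-7) − (5)(-3) = 29
P_2→P_3: (5)(2) − (9)(-7) = 73
P_3→P_4: (9)(6) − (-3)(2) = 60
P_4→P_5: (-3)(-2) − (-8)(6) = 54
P_5→P_1: (-8)(-3) − (-2)(-2) = 20
Σ = 236
Area = |Σ|/2 = 118.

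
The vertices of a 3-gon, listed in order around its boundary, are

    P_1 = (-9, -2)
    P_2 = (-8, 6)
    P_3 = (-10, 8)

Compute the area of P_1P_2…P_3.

P_1→P_2: (-9)(6) − (-8)(-2) = -70
P_2→P_3: (-8)(8) − (-10)(6) = -4
P_3→P_1: (-10)(-2) − (-9)(8) = 92
Σ = 18
Area = |Σ|/2 = 9.

9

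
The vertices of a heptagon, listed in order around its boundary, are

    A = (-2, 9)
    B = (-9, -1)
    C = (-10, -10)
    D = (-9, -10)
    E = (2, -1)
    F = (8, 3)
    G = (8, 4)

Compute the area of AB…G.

Cross-terms: 83, 80, 10, 29, 14, 8, 80  ⇒  Σ = 304
Area = |Σ|/2 = 152.

152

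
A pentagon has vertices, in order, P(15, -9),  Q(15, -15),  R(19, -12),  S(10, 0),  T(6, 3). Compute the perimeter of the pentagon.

|PQ| = √((0)² + (-6)²) = √36 = 6
|QR| = √((4)² + (3)²) = √25 = 5
|RS| = √((-9)² + (12)²) = √225 = 15
|ST| = √((-4)² + (3)²) = √25 = 5
|TP| = √((9)² + (-12)²) = √225 = 15
Perimeter = 6 + 5 + 15 + 5 + 15 = 46.

46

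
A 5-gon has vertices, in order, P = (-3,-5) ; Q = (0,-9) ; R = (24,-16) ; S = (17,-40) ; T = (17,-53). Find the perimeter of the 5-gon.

120

|PQ| = √((3)² + (-4)²) = √25 = 5
|QR| = √((24)² + (-7)²) = √625 = 25
|RS| = √((-7)² + (-24)²) = √625 = 25
|ST| = √((0)² + (-13)²) = √169 = 13
|TP| = √((-20)² + (48)²) = √2704 = 52
Perimeter = 5 + 25 + 25 + 13 + 52 = 120.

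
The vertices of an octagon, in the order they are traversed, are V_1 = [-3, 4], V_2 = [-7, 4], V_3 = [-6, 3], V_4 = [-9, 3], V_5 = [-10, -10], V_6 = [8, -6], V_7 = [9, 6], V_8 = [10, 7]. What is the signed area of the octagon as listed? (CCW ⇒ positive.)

227

Apply Gauss's area formula: 2A = Σ (x_i·y_{i+1} − x_{i+1}·y_i), indices taken mod 8.
Σ = (16) + (3) + (9) + (120) + (140) + (102) + (3) + (61) = 454
Signed area = Σ/2 = 227 (positive ⇒ counter-clockwise traversal).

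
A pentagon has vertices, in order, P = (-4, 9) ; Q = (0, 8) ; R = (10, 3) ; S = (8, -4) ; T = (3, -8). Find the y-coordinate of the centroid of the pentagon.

247/233

Apply Gauss's area formula. First the cross-terms c_i = x_i·y_{i+1} − x_{i+1}·y_i:
  -32, -80, -64, -52, -5  ⇒  2A = -233, A = -116.5.
Then Σ (y_i + y_{i+1})·c_i = -741, so ȳ = -741 / (6·(-116.5)) = 247/233.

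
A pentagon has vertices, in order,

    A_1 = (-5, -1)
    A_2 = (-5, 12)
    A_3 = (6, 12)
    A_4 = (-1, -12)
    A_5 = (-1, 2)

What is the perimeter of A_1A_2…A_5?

68

|A_1A_2| = √((0)² + (13)²) = √169 = 13
|A_2A_3| = √((11)² + (0)²) = √121 = 11
|A_3A_4| = √((-7)² + (-24)²) = √625 = 25
|A_4A_5| = √((0)² + (14)²) = √196 = 14
|A_5A_1| = √((-4)² + (-3)²) = √25 = 5
Perimeter = 13 + 11 + 25 + 14 + 5 = 68.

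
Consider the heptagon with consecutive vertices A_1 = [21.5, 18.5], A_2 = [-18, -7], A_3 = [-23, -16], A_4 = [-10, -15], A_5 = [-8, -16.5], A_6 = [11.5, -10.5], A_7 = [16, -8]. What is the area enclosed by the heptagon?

Cross-terms: 182.5, 127, 185, 45, 273.75, 76, 468  ⇒  Σ = 1357.25
Area = |Σ|/2 = 678.625.

678.625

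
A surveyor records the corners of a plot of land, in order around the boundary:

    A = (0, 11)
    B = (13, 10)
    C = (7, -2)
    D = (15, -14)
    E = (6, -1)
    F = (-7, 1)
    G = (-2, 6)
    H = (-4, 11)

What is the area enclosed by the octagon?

Apply Gauss's area formula: 2A = Σ (x_i·y_{i+1} − x_{i+1}·y_i), indices taken mod 8.
Cross-terms: -143, -96, -68, 69, -1, -40, 2, -44  ⇒  Σ = -321
Area = |Σ|/2 = 160.5.

160.5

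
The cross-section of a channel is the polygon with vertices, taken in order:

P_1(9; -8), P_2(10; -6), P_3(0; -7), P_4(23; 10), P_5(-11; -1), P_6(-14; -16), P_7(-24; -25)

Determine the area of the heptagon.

Apply the shoelace formula: 2A = Σ (x_i·y_{i+1} − x_{i+1}·y_i), indices taken mod 7.
P_1→P_2: (9)(-6) − (10)(-8) = 26
P_2→P_3: (10)(-7) − (0)(-6) = -70
P_3→P_4: (0)(10) − (23)(-7) = 161
P_4→P_5: (23)(-1) − (-11)(10) = 87
P_5→P_6: (-11)(-16) − (-14)(-1) = 162
P_6→P_7: (-14)(-25) − (-24)(-16) = -34
P_7→P_1: (-24)(-8) − (9)(-25) = 417
Σ = 749
Area = |Σ|/2 = 374.5.

374.5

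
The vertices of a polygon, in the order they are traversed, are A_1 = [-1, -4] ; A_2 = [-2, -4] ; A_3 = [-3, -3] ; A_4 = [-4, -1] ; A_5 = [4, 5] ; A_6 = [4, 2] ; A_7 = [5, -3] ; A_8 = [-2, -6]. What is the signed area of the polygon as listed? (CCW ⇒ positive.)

-51.5

Apply the shoelace (surveyor's) formula: 2A = Σ (x_i·y_{i+1} − x_{i+1}·y_i), indices taken mod 8.
Σ = (-4) + (-6) + (-9) + (-16) + (-12) + (-22) + (-36) + (2) = -103
Signed area = Σ/2 = -51.5 (negative ⇒ clockwise traversal).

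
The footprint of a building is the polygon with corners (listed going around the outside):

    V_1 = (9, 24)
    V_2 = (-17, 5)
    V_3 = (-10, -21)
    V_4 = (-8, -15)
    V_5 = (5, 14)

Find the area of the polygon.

Cross-terms: 453, 407, -18, -37, -6  ⇒  Σ = 799
Area = |Σ|/2 = 399.5.

399.5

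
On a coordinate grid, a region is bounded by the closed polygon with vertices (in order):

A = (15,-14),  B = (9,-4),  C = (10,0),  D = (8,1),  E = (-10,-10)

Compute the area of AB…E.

168

Apply the surveyor's formula: 2A = Σ (x_i·y_{i+1} − x_{i+1}·y_i), indices taken mod 5.
Σ = (66) + (40) + (10) + (-70) + (290) = 336
Area = |Σ|/2 = 168.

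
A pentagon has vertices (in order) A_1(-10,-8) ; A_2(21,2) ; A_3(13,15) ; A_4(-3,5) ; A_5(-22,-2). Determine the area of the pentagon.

Apply the shoelace formula: 2A = Σ (x_i·y_{i+1} − x_{i+1}·y_i), indices taken mod 5.
Σ = (148) + (289) + (110) + (116) + (156) = 819
Area = |Σ|/2 = 409.5.

409.5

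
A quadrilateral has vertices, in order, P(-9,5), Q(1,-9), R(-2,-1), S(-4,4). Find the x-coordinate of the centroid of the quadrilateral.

-725/183

Apply the surveyor's formula. First the cross-terms c_i = x_i·y_{i+1} − x_{i+1}·y_i:
  76, -19, -12, 16  ⇒  2A = 61, A = 30.5.
Then Σ (x_i + x_{i+1})·c_i = -725, so x̄ = -725 / (6·30.5) = -725/183.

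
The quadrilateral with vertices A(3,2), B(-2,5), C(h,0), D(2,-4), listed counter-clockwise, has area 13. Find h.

The doubled signed area Σ (x_i y_{i+1} − x_{i+1} y_i) is linear in h.
With h=0 it equals 35; the coefficient of h is -9 (from the two edges through C).
So -9·h + 35 = 2·13 = 26 ⇒ h = 1.

1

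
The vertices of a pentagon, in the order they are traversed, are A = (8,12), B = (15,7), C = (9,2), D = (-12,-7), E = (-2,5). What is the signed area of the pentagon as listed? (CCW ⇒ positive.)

A→B: (8)(7) − (15)(12) = -124
B→C: (15)(2) − (9)(7) = -33
C→D: (9)(-7) − (-12)(2) = -39
D→E: (-12)(5) − (-2)(-7) = -74
E→A: (-2)(12) − (8)(5) = -64
Σ = -334
Signed area = Σ/2 = -167 (negative ⇒ clockwise traversal).

-167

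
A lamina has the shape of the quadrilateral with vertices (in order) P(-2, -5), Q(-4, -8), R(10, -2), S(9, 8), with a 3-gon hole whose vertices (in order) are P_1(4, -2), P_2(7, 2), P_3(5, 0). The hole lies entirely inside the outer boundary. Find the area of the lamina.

75.5

Outer boundary:
Apply the shoelace formula: 2A = Σ (x_i·y_{i+1} − x_{i+1}·y_i), indices taken mod 4.
Cross-terms: -4, 88, 98, -29  ⇒  Σ = 153
Area = |Σ|/2 = 76.5.
Hole:
Apply the shoelace formula: 2A = Σ (x_i·y_{i+1} − x_{i+1}·y_i), indices taken mod 3.
Cross-terms: 22, -10, -10  ⇒  Σ = 2
Area = |Σ|/2 = 1.
Net area = 76.5 − 1 = 75.5.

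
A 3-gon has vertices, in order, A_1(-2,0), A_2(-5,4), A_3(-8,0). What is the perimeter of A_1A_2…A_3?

|A_1A_2| = √((-3)² + (4)²) = √25 = 5
|A_2A_3| = √((-3)² + (-4)²) = √25 = 5
|A_3A_1| = √((6)² + (0)²) = √36 = 6
Perimeter = 5 + 5 + 6 = 16.

16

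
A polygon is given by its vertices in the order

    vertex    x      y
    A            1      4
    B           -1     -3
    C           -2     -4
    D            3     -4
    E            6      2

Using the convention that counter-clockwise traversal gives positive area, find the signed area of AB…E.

35.5

A→B: (1)(-3) − (-1)(4) = 1
B→C: (-1)(-4) − (-2)(-3) = -2
C→D: (-2)(-4) − (3)(-4) = 20
D→E: (3)(2) − (6)(-4) = 30
E→A: (6)(4) − (1)(2) = 22
Σ = 71
Signed area = Σ/2 = 35.5 (positive ⇒ counter-clockwise traversal).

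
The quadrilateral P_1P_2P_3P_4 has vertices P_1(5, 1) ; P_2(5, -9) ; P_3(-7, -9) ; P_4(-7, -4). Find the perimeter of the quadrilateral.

|P_1P_2| = √((0)² + (-10)²) = √100 = 10
|P_2P_3| = √((-12)² + (0)²) = √144 = 12
|P_3P_4| = √((0)² + (5)²) = √25 = 5
|P_4P_1| = √((12)² + (5)²) = √169 = 13
Perimeter = 10 + 12 + 5 + 13 = 40.

40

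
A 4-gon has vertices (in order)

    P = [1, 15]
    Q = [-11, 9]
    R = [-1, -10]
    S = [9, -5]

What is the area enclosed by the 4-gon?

Apply Gauss's area formula: 2A = Σ (x_i·y_{i+1} − x_{i+1}·y_i), indices taken mod 4.
Cross-terms: 174, 119, 95, 140  ⇒  Σ = 528
Area = |Σ|/2 = 264.

264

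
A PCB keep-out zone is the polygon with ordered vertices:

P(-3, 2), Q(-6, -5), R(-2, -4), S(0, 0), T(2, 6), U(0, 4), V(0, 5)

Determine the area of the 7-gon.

Cross-terms: 27, 14, 0, 0, 8, 0, 15  ⇒  Σ = 64
Area = |Σ|/2 = 32.

32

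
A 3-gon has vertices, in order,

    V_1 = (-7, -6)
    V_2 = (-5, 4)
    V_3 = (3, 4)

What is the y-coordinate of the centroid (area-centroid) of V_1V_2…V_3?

2/3

Apply Gauss's area formula. First the cross-terms c_i = x_i·y_{i+1} − x_{i+1}·y_i:
  -58, -32, 10  ⇒  2A = -80, A = -40.
Then Σ (y_i + y_{i+1})·c_i = -160, so ȳ = -160 / (6·(-40)) = 2/3.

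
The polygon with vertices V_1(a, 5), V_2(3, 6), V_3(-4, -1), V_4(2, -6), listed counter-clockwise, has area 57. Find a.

6

The doubled signed area Σ (x_i y_{i+1} − x_{i+1} y_i) is linear in a.
With a=0 it equals 42; the coefficient of a is 12 (from the two edges through V_1).
So 12·a + 42 = 2·57 = 114 ⇒ a = 6.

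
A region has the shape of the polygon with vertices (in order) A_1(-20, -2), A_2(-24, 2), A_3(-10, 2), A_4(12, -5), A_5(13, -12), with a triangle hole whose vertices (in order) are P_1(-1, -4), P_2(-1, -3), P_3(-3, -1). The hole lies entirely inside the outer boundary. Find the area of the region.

216.5

Outer boundary:
Apply the shoelace formula: 2A = Σ (x_i·y_{i+1} − x_{i+1}·y_i), indices taken mod 5.
Cross-terms: -88, -28, 26, -79, -266  ⇒  Σ = -435
Area = |Σ|/2 = 217.5.
Hole:
Apply the shoelace (surveyor's) formula: 2A = Σ (x_i·y_{i+1} − x_{i+1}·y_i), indices taken mod 3.
P_1→P_2: (-1)(-3) − (-1)(-4) = -1
P_2→P_3: (-1)(-1) − (-3)(-3) = -8
P_3→P_1: (-3)(-4) − (-1)(-1) = 11
Σ = 2
Area = |Σ|/2 = 1.
Net area = 217.5 − 1 = 216.5.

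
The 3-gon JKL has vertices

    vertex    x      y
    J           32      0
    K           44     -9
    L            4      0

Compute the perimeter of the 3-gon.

|JK| = √((12)² + (-9)²) = √225 = 15
|KL| = √((-40)² + (9)²) = √1681 = 41
|LJ| = √((28)² + (0)²) = √784 = 28
Perimeter = 15 + 41 + 28 = 84.

84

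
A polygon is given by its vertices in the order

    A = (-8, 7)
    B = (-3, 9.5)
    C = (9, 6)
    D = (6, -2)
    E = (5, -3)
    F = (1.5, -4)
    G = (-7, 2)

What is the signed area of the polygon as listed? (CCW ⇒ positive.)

-147

Σ = (-55) + (-103.5) + (-54) + (-8) + (-15.5) + (-25) + (-33) = -294
Signed area = Σ/2 = -147 (negative ⇒ clockwise traversal).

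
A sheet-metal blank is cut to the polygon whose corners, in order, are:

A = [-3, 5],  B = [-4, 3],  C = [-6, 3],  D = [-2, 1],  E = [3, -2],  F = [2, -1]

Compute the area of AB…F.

13

Apply the surveyor's formula: 2A = Σ (x_i·y_{i+1} − x_{i+1}·y_i), indices taken mod 6.
Cross-terms: 11, 6, 0, 1, 1, 7  ⇒  Σ = 26
Area = |Σ|/2 = 13.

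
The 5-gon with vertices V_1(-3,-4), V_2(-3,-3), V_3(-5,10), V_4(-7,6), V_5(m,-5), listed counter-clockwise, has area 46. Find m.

-8

Write out the shoelace sum; only the two edges meeting at V_5 involve m:
2·Area = [((-7)·(-5) − m·6) + (m·(-4) − (-3)·(-5))] + -8
       = -10·m + 12 = 92
⇒ m = -8.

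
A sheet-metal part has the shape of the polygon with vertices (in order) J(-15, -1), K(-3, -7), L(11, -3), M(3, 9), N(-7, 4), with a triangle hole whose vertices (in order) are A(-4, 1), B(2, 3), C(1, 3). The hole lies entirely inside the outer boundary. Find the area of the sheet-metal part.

218

Outer boundary:
Σ = (102) + (86) + (108) + (75) + (67) = 438
Area = |Σ|/2 = 219.
Hole:
Apply the surveyor's formula: 2A = Σ (x_i·y_{i+1} − x_{i+1}·y_i), indices taken mod 3.
Σ = (-14) + (3) + (13) = 2
Area = |Σ|/2 = 1.
Net area = 219 − 1 = 218.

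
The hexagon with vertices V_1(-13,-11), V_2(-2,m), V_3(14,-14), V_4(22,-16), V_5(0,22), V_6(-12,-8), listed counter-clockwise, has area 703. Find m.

The doubled signed area Σ (x_i y_{i+1} − x_{i+1} y_i) is linear in m.
With m=0 it equals 866; the coefficient of m is -27 (from the two edges through V_2).
So -27·m + 866 = 2·703 = 1406 ⇒ m = -20.

-20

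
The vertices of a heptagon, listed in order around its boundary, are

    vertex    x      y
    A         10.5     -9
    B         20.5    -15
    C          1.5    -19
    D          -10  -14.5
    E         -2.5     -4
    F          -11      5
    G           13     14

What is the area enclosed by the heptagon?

543.75

Apply Gauss's area formula: 2A = Σ (x_i·y_{i+1} − x_{i+1}·y_i), indices taken mod 7.
Σ = (27) + (-367) + (-211.75) + (3.75) + (-56.5) + (-219) + (-264) = -1087.5
Area = |Σ|/2 = 543.75.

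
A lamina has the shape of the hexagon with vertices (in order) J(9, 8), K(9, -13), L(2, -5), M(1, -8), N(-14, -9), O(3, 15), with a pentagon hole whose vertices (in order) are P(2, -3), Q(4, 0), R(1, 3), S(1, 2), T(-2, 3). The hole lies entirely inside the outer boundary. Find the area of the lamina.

302

Outer boundary:
Σ = (-189) + (-19) + (-11) + (-121) + (-183) + (-111) = -634
Area = |Σ|/2 = 317.
Hole:
Apply the surveyor's formula: 2A = Σ (x_i·y_{i+1} − x_{i+1}·y_i), indices taken mod 5.
P→Q: (2)(0) − (4)(-3) = 12
Q→R: (4)(3) − (1)(0) = 12
R→S: (1)(2) − (1)(3) = -1
S→T: (1)(3) − (-2)(2) = 7
T→P: (-2)(-3) − (2)(3) = 0
Σ = 30
Area = |Σ|/2 = 15.
Net area = 317 − 15 = 302.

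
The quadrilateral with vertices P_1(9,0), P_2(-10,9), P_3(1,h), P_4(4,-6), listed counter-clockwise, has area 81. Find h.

-3

Write out the shoelace sum; only the two edges meeting at P_3 involve h:
2·Area = [((-10)·h − 1·9) + (1·(-6) − 4·h)] + 135
       = -14·h + 120 = 162
⇒ h = -3.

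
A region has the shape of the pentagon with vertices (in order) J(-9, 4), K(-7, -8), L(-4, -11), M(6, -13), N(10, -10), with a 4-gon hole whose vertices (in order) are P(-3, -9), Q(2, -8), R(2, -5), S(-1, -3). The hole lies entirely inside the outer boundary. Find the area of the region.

Outer boundary:
Apply the shoelace (surveyor's) formula: 2A = Σ (x_i·y_{i+1} − x_{i+1}·y_i), indices taken mod 5.
Σ = (100) + (45) + (118) + (70) + (-50) = 283
Area = |Σ|/2 = 141.5.
Hole:
Apply the surveyor's formula: 2A = Σ (x_i·y_{i+1} − x_{i+1}·y_i), indices taken mod 4.
Σ = (42) + (6) + (-11) + (0) = 37
Area = |Σ|/2 = 18.5.
Net area = 141.5 − 18.5 = 123.

123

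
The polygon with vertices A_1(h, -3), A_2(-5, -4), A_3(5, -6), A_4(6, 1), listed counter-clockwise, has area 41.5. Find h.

The doubled signed area Σ (x_i y_{i+1} − x_{i+1} y_i) is linear in h.
With h=0 it equals 58; the coefficient of h is -5 (from the two edges through A_1).
So -5·h + 58 = 2·41.5 = 83 ⇒ h = -5.

-5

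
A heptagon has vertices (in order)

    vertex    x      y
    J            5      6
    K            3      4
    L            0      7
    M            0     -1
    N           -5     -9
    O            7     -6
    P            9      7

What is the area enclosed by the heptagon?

116.5

Σ = (2) + (21) + (0) + (-5) + (93) + (103) + (19) = 233
Area = |Σ|/2 = 116.5.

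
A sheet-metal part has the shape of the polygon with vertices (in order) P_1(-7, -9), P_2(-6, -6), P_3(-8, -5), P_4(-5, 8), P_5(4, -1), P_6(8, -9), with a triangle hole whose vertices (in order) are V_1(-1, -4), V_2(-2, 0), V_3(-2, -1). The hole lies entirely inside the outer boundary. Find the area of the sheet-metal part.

154

Outer boundary:
Σ = (-12) + (-18) + (-89) + (-27) + (-28) + (-135) = -309
Area = |Σ|/2 = 154.5.
Hole:
Σ = (-8) + (2) + (7) = 1
Area = |Σ|/2 = 0.5.
Net area = 154.5 − 0.5 = 154.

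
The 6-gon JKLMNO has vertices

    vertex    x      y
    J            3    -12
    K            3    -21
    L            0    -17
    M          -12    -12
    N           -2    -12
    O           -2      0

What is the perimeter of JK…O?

|JK| = √((0)² + (-9)²) = √81 = 9
|KL| = √((-3)² + (4)²) = √25 = 5
|LM| = √((-12)² + (5)²) = √169 = 13
|MN| = √((10)² + (0)²) = √100 = 10
|NO| = √((0)² + (12)²) = √144 = 12
|OJ| = √((5)² + (-12)²) = √169 = 13
Perimeter = 9 + 5 + 13 + 10 + 12 + 13 = 62.

62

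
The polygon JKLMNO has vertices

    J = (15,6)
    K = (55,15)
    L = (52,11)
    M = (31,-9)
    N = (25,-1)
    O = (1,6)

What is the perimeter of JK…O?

124

|JK| = √((40)² + (9)²) = √1681 = 41
|KL| = √((-3)² + (-4)²) = √25 = 5
|LM| = √((-21)² + (-20)²) = √841 = 29
|MN| = √((-6)² + (8)²) = √100 = 10
|NO| = √((-24)² + (7)²) = √625 = 25
|OJ| = √((14)² + (0)²) = √196 = 14
Perimeter = 41 + 5 + 29 + 10 + 25 + 14 = 124.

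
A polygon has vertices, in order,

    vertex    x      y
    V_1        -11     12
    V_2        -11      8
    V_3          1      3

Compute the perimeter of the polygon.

32

|V_1V_2| = √((0)² + (-4)²) = √16 = 4
|V_2V_3| = √((12)² + (-5)²) = √169 = 13
|V_3V_1| = √((-12)² + (9)²) = √225 = 15
Perimeter = 4 + 13 + 15 = 32.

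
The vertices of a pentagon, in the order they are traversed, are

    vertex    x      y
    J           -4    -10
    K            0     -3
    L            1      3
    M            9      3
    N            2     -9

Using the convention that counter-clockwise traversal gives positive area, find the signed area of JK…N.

Apply Gauss's area formula: 2A = Σ (x_i·y_{i+1} − x_{i+1}·y_i), indices taken mod 5.
Σ = (12) + (3) + (-24) + (-87) + (-56) = -152
Signed area = Σ/2 = -76 (negative ⇒ clockwise traversal).

-76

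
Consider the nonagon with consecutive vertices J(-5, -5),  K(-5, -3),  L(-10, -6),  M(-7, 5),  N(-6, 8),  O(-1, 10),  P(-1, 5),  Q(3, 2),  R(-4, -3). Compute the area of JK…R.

94

Σ = (-10) + (0) + (-92) + (-26) + (-52) + (5) + (-17) + (-1) + (5) = -188
Area = |Σ|/2 = 94.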